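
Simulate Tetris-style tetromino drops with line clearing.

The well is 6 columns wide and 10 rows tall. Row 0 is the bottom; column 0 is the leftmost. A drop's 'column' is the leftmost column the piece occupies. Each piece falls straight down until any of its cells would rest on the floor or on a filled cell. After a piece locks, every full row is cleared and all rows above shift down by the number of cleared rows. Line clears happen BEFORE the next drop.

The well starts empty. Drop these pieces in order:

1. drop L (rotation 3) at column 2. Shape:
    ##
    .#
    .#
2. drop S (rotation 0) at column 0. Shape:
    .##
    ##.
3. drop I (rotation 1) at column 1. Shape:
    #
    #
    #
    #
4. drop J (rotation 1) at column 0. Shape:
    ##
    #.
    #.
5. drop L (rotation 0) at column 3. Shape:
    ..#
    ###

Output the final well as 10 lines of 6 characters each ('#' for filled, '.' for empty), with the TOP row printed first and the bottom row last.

Answer: ......
##....
##....
##....
.#....
.#...#
.#####
####..
...#..
...#..

Derivation:
Drop 1: L rot3 at col 2 lands with bottom-row=0; cleared 0 line(s) (total 0); column heights now [0 0 3 3 0 0], max=3
Drop 2: S rot0 at col 0 lands with bottom-row=2; cleared 0 line(s) (total 0); column heights now [3 4 4 3 0 0], max=4
Drop 3: I rot1 at col 1 lands with bottom-row=4; cleared 0 line(s) (total 0); column heights now [3 8 4 3 0 0], max=8
Drop 4: J rot1 at col 0 lands with bottom-row=6; cleared 0 line(s) (total 0); column heights now [9 9 4 3 0 0], max=9
Drop 5: L rot0 at col 3 lands with bottom-row=3; cleared 0 line(s) (total 0); column heights now [9 9 4 4 4 5], max=9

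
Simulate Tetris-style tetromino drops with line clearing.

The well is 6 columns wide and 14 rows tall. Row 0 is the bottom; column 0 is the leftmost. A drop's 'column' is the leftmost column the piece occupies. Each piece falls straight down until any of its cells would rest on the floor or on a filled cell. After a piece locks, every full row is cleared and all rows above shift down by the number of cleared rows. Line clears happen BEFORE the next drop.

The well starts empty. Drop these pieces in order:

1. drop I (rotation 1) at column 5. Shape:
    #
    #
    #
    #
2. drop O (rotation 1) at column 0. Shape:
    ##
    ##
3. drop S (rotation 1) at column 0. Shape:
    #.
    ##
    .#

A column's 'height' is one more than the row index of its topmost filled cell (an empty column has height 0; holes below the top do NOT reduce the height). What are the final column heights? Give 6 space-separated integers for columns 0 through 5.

Drop 1: I rot1 at col 5 lands with bottom-row=0; cleared 0 line(s) (total 0); column heights now [0 0 0 0 0 4], max=4
Drop 2: O rot1 at col 0 lands with bottom-row=0; cleared 0 line(s) (total 0); column heights now [2 2 0 0 0 4], max=4
Drop 3: S rot1 at col 0 lands with bottom-row=2; cleared 0 line(s) (total 0); column heights now [5 4 0 0 0 4], max=5

Answer: 5 4 0 0 0 4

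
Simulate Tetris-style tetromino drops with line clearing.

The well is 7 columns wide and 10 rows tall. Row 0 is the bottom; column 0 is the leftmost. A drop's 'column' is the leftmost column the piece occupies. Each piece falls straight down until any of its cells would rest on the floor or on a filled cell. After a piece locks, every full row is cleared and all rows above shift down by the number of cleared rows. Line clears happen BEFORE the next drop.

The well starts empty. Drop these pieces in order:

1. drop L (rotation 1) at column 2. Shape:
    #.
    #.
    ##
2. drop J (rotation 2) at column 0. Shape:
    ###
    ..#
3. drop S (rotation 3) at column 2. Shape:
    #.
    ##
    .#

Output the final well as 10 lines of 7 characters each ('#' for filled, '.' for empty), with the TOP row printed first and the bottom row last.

Drop 1: L rot1 at col 2 lands with bottom-row=0; cleared 0 line(s) (total 0); column heights now [0 0 3 1 0 0 0], max=3
Drop 2: J rot2 at col 0 lands with bottom-row=3; cleared 0 line(s) (total 0); column heights now [5 5 5 1 0 0 0], max=5
Drop 3: S rot3 at col 2 lands with bottom-row=4; cleared 0 line(s) (total 0); column heights now [5 5 7 6 0 0 0], max=7

Answer: .......
.......
.......
..#....
..##...
####...
..#....
..#....
..#....
..##...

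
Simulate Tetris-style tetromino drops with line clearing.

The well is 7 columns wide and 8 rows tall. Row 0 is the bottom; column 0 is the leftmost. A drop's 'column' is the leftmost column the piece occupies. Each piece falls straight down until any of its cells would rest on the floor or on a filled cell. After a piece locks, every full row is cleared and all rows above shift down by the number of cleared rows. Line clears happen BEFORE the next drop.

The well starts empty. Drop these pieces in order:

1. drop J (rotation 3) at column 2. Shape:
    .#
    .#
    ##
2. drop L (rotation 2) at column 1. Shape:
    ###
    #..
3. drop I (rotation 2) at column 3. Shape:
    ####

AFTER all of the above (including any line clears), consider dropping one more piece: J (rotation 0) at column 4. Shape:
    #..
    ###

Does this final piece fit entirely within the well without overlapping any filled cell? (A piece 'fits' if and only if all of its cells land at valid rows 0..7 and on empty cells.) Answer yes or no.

Answer: yes

Derivation:
Drop 1: J rot3 at col 2 lands with bottom-row=0; cleared 0 line(s) (total 0); column heights now [0 0 1 3 0 0 0], max=3
Drop 2: L rot2 at col 1 lands with bottom-row=2; cleared 0 line(s) (total 0); column heights now [0 4 4 4 0 0 0], max=4
Drop 3: I rot2 at col 3 lands with bottom-row=4; cleared 0 line(s) (total 0); column heights now [0 4 4 5 5 5 5], max=5
Test piece J rot0 at col 4 (width 3): heights before test = [0 4 4 5 5 5 5]; fits = True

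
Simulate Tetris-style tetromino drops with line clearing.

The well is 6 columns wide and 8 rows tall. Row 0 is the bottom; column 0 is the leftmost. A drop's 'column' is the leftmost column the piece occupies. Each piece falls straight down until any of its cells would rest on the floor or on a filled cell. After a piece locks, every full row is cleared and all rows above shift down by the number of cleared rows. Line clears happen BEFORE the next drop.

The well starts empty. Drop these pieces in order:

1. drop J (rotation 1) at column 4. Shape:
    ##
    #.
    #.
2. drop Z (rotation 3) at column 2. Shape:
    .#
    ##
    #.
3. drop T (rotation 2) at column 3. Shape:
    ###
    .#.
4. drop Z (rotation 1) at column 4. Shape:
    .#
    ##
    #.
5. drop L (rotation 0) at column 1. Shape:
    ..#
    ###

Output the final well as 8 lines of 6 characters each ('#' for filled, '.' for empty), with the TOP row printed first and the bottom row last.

Drop 1: J rot1 at col 4 lands with bottom-row=0; cleared 0 line(s) (total 0); column heights now [0 0 0 0 3 3], max=3
Drop 2: Z rot3 at col 2 lands with bottom-row=0; cleared 0 line(s) (total 0); column heights now [0 0 2 3 3 3], max=3
Drop 3: T rot2 at col 3 lands with bottom-row=3; cleared 0 line(s) (total 0); column heights now [0 0 2 5 5 5], max=5
Drop 4: Z rot1 at col 4 lands with bottom-row=5; cleared 0 line(s) (total 0); column heights now [0 0 2 5 7 8], max=8
Drop 5: L rot0 at col 1 lands with bottom-row=5; cleared 0 line(s) (total 0); column heights now [0 6 6 7 7 8], max=8

Answer: .....#
...###
.####.
...###
....#.
...###
..###.
..#.#.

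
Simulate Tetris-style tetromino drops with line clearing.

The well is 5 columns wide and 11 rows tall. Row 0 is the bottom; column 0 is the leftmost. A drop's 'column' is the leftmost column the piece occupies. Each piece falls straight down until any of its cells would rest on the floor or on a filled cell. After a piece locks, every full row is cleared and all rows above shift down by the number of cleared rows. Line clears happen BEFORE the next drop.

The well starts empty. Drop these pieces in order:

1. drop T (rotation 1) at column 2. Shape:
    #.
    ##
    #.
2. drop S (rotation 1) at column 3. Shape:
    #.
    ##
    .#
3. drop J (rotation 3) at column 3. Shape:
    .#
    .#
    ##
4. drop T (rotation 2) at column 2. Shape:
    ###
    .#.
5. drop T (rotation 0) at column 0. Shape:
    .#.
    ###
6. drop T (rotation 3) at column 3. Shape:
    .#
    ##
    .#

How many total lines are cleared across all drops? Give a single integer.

Drop 1: T rot1 at col 2 lands with bottom-row=0; cleared 0 line(s) (total 0); column heights now [0 0 3 2 0], max=3
Drop 2: S rot1 at col 3 lands with bottom-row=1; cleared 0 line(s) (total 0); column heights now [0 0 3 4 3], max=4
Drop 3: J rot3 at col 3 lands with bottom-row=4; cleared 0 line(s) (total 0); column heights now [0 0 3 5 7], max=7
Drop 4: T rot2 at col 2 lands with bottom-row=6; cleared 0 line(s) (total 0); column heights now [0 0 8 8 8], max=8
Drop 5: T rot0 at col 0 lands with bottom-row=8; cleared 0 line(s) (total 0); column heights now [9 10 9 8 8], max=10
Drop 6: T rot3 at col 3 lands with bottom-row=8; cleared 0 line(s) (total 0); column heights now [9 10 9 10 11], max=11

Answer: 0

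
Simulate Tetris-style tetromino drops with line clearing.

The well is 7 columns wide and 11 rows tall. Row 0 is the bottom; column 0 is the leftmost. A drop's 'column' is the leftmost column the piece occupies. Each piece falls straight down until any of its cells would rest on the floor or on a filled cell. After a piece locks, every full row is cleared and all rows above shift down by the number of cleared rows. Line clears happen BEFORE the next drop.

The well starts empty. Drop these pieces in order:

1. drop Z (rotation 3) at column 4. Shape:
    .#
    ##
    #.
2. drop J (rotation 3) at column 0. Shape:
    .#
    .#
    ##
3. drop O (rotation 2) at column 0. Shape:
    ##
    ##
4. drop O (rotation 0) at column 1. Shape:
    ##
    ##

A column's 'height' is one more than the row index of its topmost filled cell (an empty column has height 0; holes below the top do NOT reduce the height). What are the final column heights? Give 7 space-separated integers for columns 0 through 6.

Answer: 5 7 7 0 2 3 0

Derivation:
Drop 1: Z rot3 at col 4 lands with bottom-row=0; cleared 0 line(s) (total 0); column heights now [0 0 0 0 2 3 0], max=3
Drop 2: J rot3 at col 0 lands with bottom-row=0; cleared 0 line(s) (total 0); column heights now [1 3 0 0 2 3 0], max=3
Drop 3: O rot2 at col 0 lands with bottom-row=3; cleared 0 line(s) (total 0); column heights now [5 5 0 0 2 3 0], max=5
Drop 4: O rot0 at col 1 lands with bottom-row=5; cleared 0 line(s) (total 0); column heights now [5 7 7 0 2 3 0], max=7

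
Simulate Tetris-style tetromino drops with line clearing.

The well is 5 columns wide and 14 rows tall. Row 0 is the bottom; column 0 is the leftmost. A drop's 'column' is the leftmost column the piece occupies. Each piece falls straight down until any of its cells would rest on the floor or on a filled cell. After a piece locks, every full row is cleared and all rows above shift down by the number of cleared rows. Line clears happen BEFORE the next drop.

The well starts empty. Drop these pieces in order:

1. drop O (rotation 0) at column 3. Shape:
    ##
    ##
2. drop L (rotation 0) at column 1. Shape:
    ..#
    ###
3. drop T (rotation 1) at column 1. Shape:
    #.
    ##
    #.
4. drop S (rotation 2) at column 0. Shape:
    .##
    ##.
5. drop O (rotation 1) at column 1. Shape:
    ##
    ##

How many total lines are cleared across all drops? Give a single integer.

Drop 1: O rot0 at col 3 lands with bottom-row=0; cleared 0 line(s) (total 0); column heights now [0 0 0 2 2], max=2
Drop 2: L rot0 at col 1 lands with bottom-row=2; cleared 0 line(s) (total 0); column heights now [0 3 3 4 2], max=4
Drop 3: T rot1 at col 1 lands with bottom-row=3; cleared 0 line(s) (total 0); column heights now [0 6 5 4 2], max=6
Drop 4: S rot2 at col 0 lands with bottom-row=6; cleared 0 line(s) (total 0); column heights now [7 8 8 4 2], max=8
Drop 5: O rot1 at col 1 lands with bottom-row=8; cleared 0 line(s) (total 0); column heights now [7 10 10 4 2], max=10

Answer: 0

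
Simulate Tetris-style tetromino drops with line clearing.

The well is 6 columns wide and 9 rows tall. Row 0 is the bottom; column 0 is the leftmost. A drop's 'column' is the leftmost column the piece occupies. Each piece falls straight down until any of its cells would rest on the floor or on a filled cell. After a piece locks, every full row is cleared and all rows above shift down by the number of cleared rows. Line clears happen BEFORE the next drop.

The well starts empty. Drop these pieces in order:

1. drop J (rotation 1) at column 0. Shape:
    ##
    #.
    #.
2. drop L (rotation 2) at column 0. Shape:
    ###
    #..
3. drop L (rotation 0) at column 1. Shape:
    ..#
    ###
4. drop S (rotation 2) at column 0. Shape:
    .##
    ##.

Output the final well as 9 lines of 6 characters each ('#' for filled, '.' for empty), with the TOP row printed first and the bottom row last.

Drop 1: J rot1 at col 0 lands with bottom-row=0; cleared 0 line(s) (total 0); column heights now [3 3 0 0 0 0], max=3
Drop 2: L rot2 at col 0 lands with bottom-row=3; cleared 0 line(s) (total 0); column heights now [5 5 5 0 0 0], max=5
Drop 3: L rot0 at col 1 lands with bottom-row=5; cleared 0 line(s) (total 0); column heights now [5 6 6 7 0 0], max=7
Drop 4: S rot2 at col 0 lands with bottom-row=6; cleared 0 line(s) (total 0); column heights now [7 8 8 7 0 0], max=8

Answer: ......
.##...
##.#..
.###..
###...
#.....
##....
#.....
#.....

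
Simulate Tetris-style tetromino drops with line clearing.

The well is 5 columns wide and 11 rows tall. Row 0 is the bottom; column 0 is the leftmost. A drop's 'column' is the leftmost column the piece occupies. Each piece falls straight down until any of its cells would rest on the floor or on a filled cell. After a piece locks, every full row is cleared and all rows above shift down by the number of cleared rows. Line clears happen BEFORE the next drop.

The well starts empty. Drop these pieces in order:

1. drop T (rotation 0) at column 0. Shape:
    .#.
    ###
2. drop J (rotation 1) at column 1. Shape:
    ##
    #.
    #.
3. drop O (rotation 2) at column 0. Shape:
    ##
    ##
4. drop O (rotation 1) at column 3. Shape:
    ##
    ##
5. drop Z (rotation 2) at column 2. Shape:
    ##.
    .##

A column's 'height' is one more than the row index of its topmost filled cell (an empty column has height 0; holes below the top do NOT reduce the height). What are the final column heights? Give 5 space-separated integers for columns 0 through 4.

Drop 1: T rot0 at col 0 lands with bottom-row=0; cleared 0 line(s) (total 0); column heights now [1 2 1 0 0], max=2
Drop 2: J rot1 at col 1 lands with bottom-row=2; cleared 0 line(s) (total 0); column heights now [1 5 5 0 0], max=5
Drop 3: O rot2 at col 0 lands with bottom-row=5; cleared 0 line(s) (total 0); column heights now [7 7 5 0 0], max=7
Drop 4: O rot1 at col 3 lands with bottom-row=0; cleared 1 line(s) (total 1); column heights now [6 6 4 1 1], max=6
Drop 5: Z rot2 at col 2 lands with bottom-row=3; cleared 0 line(s) (total 1); column heights now [6 6 5 5 4], max=6

Answer: 6 6 5 5 4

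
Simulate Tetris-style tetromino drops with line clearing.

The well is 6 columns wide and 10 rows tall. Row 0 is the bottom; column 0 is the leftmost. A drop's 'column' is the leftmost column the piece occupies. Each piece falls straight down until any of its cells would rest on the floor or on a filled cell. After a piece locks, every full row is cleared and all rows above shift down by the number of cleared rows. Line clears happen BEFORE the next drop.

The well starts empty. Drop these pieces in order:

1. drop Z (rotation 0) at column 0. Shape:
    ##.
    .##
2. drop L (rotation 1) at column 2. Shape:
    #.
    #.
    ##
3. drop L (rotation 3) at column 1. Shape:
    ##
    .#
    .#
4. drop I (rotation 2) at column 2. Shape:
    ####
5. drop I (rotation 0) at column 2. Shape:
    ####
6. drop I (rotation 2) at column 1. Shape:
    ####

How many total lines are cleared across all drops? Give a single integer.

Answer: 0

Derivation:
Drop 1: Z rot0 at col 0 lands with bottom-row=0; cleared 0 line(s) (total 0); column heights now [2 2 1 0 0 0], max=2
Drop 2: L rot1 at col 2 lands with bottom-row=1; cleared 0 line(s) (total 0); column heights now [2 2 4 2 0 0], max=4
Drop 3: L rot3 at col 1 lands with bottom-row=4; cleared 0 line(s) (total 0); column heights now [2 7 7 2 0 0], max=7
Drop 4: I rot2 at col 2 lands with bottom-row=7; cleared 0 line(s) (total 0); column heights now [2 7 8 8 8 8], max=8
Drop 5: I rot0 at col 2 lands with bottom-row=8; cleared 0 line(s) (total 0); column heights now [2 7 9 9 9 9], max=9
Drop 6: I rot2 at col 1 lands with bottom-row=9; cleared 0 line(s) (total 0); column heights now [2 10 10 10 10 9], max=10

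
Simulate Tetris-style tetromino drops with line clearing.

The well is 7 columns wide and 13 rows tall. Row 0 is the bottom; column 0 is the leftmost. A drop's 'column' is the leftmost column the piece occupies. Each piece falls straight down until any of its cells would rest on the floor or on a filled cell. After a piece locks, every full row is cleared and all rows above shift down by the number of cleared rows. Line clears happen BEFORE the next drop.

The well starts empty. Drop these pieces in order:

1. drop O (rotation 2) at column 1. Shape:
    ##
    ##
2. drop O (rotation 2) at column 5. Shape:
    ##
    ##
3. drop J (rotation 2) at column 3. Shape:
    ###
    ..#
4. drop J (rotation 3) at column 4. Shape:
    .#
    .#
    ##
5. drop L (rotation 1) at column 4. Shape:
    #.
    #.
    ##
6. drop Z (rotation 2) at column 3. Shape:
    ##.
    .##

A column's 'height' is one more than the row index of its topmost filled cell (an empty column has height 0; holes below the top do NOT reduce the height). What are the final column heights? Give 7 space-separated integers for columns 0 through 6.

Drop 1: O rot2 at col 1 lands with bottom-row=0; cleared 0 line(s) (total 0); column heights now [0 2 2 0 0 0 0], max=2
Drop 2: O rot2 at col 5 lands with bottom-row=0; cleared 0 line(s) (total 0); column heights now [0 2 2 0 0 2 2], max=2
Drop 3: J rot2 at col 3 lands with bottom-row=2; cleared 0 line(s) (total 0); column heights now [0 2 2 4 4 4 2], max=4
Drop 4: J rot3 at col 4 lands with bottom-row=4; cleared 0 line(s) (total 0); column heights now [0 2 2 4 5 7 2], max=7
Drop 5: L rot1 at col 4 lands with bottom-row=7; cleared 0 line(s) (total 0); column heights now [0 2 2 4 10 8 2], max=10
Drop 6: Z rot2 at col 3 lands with bottom-row=10; cleared 0 line(s) (total 0); column heights now [0 2 2 12 12 11 2], max=12

Answer: 0 2 2 12 12 11 2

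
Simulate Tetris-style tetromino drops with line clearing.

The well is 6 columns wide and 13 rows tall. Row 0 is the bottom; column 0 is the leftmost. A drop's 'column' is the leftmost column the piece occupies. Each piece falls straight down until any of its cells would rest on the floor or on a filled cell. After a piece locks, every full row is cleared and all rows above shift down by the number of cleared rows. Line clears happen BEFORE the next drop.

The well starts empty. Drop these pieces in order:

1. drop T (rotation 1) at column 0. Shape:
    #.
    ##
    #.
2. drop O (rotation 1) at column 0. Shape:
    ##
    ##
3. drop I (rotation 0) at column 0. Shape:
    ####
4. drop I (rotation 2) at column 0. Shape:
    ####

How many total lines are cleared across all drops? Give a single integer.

Drop 1: T rot1 at col 0 lands with bottom-row=0; cleared 0 line(s) (total 0); column heights now [3 2 0 0 0 0], max=3
Drop 2: O rot1 at col 0 lands with bottom-row=3; cleared 0 line(s) (total 0); column heights now [5 5 0 0 0 0], max=5
Drop 3: I rot0 at col 0 lands with bottom-row=5; cleared 0 line(s) (total 0); column heights now [6 6 6 6 0 0], max=6
Drop 4: I rot2 at col 0 lands with bottom-row=6; cleared 0 line(s) (total 0); column heights now [7 7 7 7 0 0], max=7

Answer: 0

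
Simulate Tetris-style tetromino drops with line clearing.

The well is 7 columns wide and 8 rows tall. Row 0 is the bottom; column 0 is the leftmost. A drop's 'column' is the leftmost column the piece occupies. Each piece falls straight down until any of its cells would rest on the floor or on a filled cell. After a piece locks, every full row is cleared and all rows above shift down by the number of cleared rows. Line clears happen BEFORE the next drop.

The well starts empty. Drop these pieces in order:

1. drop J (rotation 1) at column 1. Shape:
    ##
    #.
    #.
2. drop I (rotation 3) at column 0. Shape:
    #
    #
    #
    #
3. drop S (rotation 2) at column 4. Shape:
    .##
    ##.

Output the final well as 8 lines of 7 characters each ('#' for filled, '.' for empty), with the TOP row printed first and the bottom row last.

Drop 1: J rot1 at col 1 lands with bottom-row=0; cleared 0 line(s) (total 0); column heights now [0 3 3 0 0 0 0], max=3
Drop 2: I rot3 at col 0 lands with bottom-row=0; cleared 0 line(s) (total 0); column heights now [4 3 3 0 0 0 0], max=4
Drop 3: S rot2 at col 4 lands with bottom-row=0; cleared 0 line(s) (total 0); column heights now [4 3 3 0 1 2 2], max=4

Answer: .......
.......
.......
.......
#......
###....
##...##
##..##.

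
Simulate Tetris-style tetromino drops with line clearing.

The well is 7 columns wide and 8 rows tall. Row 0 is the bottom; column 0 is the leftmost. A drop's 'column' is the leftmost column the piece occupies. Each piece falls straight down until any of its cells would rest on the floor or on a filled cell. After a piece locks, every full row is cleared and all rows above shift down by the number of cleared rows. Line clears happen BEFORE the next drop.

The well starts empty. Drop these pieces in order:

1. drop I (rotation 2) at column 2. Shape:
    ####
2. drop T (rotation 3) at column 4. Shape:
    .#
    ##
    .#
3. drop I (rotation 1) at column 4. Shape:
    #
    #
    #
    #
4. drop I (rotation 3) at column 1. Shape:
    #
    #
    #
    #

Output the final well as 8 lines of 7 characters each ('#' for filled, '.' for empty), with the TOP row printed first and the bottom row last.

Drop 1: I rot2 at col 2 lands with bottom-row=0; cleared 0 line(s) (total 0); column heights now [0 0 1 1 1 1 0], max=1
Drop 2: T rot3 at col 4 lands with bottom-row=1; cleared 0 line(s) (total 0); column heights now [0 0 1 1 3 4 0], max=4
Drop 3: I rot1 at col 4 lands with bottom-row=3; cleared 0 line(s) (total 0); column heights now [0 0 1 1 7 4 0], max=7
Drop 4: I rot3 at col 1 lands with bottom-row=0; cleared 0 line(s) (total 0); column heights now [0 4 1 1 7 4 0], max=7

Answer: .......
....#..
....#..
....#..
.#..##.
.#..##.
.#...#.
.#####.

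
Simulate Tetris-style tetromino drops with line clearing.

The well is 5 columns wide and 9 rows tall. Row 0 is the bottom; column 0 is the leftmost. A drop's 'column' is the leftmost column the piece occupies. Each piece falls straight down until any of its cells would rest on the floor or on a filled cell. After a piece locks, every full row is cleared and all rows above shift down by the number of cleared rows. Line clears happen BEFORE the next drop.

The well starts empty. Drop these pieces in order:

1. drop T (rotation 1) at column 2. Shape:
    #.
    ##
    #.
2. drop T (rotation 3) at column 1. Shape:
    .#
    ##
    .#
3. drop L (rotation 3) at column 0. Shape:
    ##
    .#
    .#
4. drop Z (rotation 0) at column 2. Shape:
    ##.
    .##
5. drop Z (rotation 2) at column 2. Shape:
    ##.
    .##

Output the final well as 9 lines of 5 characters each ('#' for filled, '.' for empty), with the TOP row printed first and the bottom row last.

Drop 1: T rot1 at col 2 lands with bottom-row=0; cleared 0 line(s) (total 0); column heights now [0 0 3 2 0], max=3
Drop 2: T rot3 at col 1 lands with bottom-row=3; cleared 0 line(s) (total 0); column heights now [0 5 6 2 0], max=6
Drop 3: L rot3 at col 0 lands with bottom-row=5; cleared 0 line(s) (total 0); column heights now [8 8 6 2 0], max=8
Drop 4: Z rot0 at col 2 lands with bottom-row=5; cleared 0 line(s) (total 0); column heights now [8 8 7 7 6], max=8
Drop 5: Z rot2 at col 2 lands with bottom-row=7; cleared 0 line(s) (total 0); column heights now [8 8 9 9 8], max=9

Answer: ..##.
##.##
.###.
.####
.##..
..#..
..#..
..##.
..#..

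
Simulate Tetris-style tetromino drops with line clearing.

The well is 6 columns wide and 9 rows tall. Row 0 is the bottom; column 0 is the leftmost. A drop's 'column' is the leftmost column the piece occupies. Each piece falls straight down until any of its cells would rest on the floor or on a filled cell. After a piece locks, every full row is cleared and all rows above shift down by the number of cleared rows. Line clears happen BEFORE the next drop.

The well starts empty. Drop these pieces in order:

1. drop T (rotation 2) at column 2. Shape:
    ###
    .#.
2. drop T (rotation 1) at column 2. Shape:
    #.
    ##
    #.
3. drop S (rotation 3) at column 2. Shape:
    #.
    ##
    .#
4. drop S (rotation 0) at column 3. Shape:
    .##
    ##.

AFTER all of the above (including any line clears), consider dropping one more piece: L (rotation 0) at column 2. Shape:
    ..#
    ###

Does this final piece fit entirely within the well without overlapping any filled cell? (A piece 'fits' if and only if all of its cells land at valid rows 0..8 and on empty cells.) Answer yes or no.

Drop 1: T rot2 at col 2 lands with bottom-row=0; cleared 0 line(s) (total 0); column heights now [0 0 2 2 2 0], max=2
Drop 2: T rot1 at col 2 lands with bottom-row=2; cleared 0 line(s) (total 0); column heights now [0 0 5 4 2 0], max=5
Drop 3: S rot3 at col 2 lands with bottom-row=4; cleared 0 line(s) (total 0); column heights now [0 0 7 6 2 0], max=7
Drop 4: S rot0 at col 3 lands with bottom-row=6; cleared 0 line(s) (total 0); column heights now [0 0 7 7 8 8], max=8
Test piece L rot0 at col 2 (width 3): heights before test = [0 0 7 7 8 8]; fits = False

Answer: no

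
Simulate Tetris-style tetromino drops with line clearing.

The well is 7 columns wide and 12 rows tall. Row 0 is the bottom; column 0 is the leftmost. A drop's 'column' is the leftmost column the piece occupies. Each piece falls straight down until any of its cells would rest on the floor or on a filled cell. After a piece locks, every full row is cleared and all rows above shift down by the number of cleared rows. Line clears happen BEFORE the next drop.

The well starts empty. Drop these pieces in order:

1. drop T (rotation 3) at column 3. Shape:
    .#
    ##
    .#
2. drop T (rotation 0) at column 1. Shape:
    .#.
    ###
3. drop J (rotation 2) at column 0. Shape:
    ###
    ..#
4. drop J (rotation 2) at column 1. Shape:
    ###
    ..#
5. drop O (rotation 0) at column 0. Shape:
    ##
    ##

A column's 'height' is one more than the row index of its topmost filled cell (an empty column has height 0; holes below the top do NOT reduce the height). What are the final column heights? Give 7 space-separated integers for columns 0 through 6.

Answer: 9 9 7 7 3 0 0

Derivation:
Drop 1: T rot3 at col 3 lands with bottom-row=0; cleared 0 line(s) (total 0); column heights now [0 0 0 2 3 0 0], max=3
Drop 2: T rot0 at col 1 lands with bottom-row=2; cleared 0 line(s) (total 0); column heights now [0 3 4 3 3 0 0], max=4
Drop 3: J rot2 at col 0 lands with bottom-row=4; cleared 0 line(s) (total 0); column heights now [6 6 6 3 3 0 0], max=6
Drop 4: J rot2 at col 1 lands with bottom-row=5; cleared 0 line(s) (total 0); column heights now [6 7 7 7 3 0 0], max=7
Drop 5: O rot0 at col 0 lands with bottom-row=7; cleared 0 line(s) (total 0); column heights now [9 9 7 7 3 0 0], max=9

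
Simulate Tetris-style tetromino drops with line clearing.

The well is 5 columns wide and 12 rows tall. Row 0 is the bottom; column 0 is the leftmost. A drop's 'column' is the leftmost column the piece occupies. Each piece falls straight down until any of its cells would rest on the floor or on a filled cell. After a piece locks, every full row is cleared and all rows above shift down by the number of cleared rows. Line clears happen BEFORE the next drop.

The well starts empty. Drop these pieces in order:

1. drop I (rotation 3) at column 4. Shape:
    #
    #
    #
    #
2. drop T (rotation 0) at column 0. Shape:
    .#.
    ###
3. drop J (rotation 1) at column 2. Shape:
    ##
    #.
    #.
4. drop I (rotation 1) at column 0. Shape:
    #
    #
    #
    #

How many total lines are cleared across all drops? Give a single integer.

Drop 1: I rot3 at col 4 lands with bottom-row=0; cleared 0 line(s) (total 0); column heights now [0 0 0 0 4], max=4
Drop 2: T rot0 at col 0 lands with bottom-row=0; cleared 0 line(s) (total 0); column heights now [1 2 1 0 4], max=4
Drop 3: J rot1 at col 2 lands with bottom-row=1; cleared 0 line(s) (total 0); column heights now [1 2 4 4 4], max=4
Drop 4: I rot1 at col 0 lands with bottom-row=1; cleared 0 line(s) (total 0); column heights now [5 2 4 4 4], max=5

Answer: 0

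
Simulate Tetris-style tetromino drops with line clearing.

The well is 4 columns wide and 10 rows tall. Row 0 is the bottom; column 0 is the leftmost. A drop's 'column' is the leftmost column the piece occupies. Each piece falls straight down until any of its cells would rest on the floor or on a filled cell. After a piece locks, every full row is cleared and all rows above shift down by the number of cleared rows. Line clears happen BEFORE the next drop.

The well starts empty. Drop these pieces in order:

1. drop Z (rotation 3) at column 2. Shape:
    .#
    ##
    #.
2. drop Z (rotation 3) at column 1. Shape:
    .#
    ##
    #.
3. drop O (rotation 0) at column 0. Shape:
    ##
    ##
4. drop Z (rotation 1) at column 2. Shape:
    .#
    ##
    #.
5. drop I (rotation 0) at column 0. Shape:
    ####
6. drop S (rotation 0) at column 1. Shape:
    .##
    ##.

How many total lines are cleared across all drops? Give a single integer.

Drop 1: Z rot3 at col 2 lands with bottom-row=0; cleared 0 line(s) (total 0); column heights now [0 0 2 3], max=3
Drop 2: Z rot3 at col 1 lands with bottom-row=1; cleared 0 line(s) (total 0); column heights now [0 3 4 3], max=4
Drop 3: O rot0 at col 0 lands with bottom-row=3; cleared 0 line(s) (total 0); column heights now [5 5 4 3], max=5
Drop 4: Z rot1 at col 2 lands with bottom-row=4; cleared 0 line(s) (total 0); column heights now [5 5 6 7], max=7
Drop 5: I rot0 at col 0 lands with bottom-row=7; cleared 1 line(s) (total 1); column heights now [5 5 6 7], max=7
Drop 6: S rot0 at col 1 lands with bottom-row=6; cleared 0 line(s) (total 1); column heights now [5 7 8 8], max=8

Answer: 1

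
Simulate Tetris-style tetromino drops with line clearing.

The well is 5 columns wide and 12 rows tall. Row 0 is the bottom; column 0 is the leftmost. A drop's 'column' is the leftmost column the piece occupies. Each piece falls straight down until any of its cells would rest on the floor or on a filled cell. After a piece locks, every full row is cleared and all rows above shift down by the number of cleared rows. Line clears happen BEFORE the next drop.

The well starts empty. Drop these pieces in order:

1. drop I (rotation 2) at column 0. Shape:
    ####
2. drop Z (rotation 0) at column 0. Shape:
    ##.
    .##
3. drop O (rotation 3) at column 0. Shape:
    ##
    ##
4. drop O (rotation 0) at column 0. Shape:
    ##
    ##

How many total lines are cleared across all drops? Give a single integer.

Drop 1: I rot2 at col 0 lands with bottom-row=0; cleared 0 line(s) (total 0); column heights now [1 1 1 1 0], max=1
Drop 2: Z rot0 at col 0 lands with bottom-row=1; cleared 0 line(s) (total 0); column heights now [3 3 2 1 0], max=3
Drop 3: O rot3 at col 0 lands with bottom-row=3; cleared 0 line(s) (total 0); column heights now [5 5 2 1 0], max=5
Drop 4: O rot0 at col 0 lands with bottom-row=5; cleared 0 line(s) (total 0); column heights now [7 7 2 1 0], max=7

Answer: 0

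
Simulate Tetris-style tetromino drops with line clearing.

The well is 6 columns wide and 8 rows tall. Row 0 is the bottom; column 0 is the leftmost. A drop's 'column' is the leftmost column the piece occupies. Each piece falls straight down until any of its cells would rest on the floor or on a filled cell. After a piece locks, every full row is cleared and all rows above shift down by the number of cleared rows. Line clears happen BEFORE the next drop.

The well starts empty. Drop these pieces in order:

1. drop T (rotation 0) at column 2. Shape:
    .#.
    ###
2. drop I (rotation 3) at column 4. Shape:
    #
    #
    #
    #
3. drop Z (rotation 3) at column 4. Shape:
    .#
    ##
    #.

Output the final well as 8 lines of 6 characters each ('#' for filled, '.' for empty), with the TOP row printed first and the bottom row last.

Answer: .....#
....##
....#.
....#.
....#.
....#.
...##.
..###.

Derivation:
Drop 1: T rot0 at col 2 lands with bottom-row=0; cleared 0 line(s) (total 0); column heights now [0 0 1 2 1 0], max=2
Drop 2: I rot3 at col 4 lands with bottom-row=1; cleared 0 line(s) (total 0); column heights now [0 0 1 2 5 0], max=5
Drop 3: Z rot3 at col 4 lands with bottom-row=5; cleared 0 line(s) (total 0); column heights now [0 0 1 2 7 8], max=8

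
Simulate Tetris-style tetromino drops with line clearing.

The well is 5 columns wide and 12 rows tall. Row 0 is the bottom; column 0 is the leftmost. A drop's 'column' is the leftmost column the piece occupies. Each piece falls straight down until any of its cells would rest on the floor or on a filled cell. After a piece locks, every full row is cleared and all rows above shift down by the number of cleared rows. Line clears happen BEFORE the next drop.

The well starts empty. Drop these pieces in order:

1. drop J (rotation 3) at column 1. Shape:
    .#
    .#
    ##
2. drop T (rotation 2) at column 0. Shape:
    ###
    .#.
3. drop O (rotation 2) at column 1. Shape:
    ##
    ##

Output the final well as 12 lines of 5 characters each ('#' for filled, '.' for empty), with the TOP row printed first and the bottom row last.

Answer: .....
.....
.....
.....
.....
.....
.##..
.##..
###..
.##..
..#..
.##..

Derivation:
Drop 1: J rot3 at col 1 lands with bottom-row=0; cleared 0 line(s) (total 0); column heights now [0 1 3 0 0], max=3
Drop 2: T rot2 at col 0 lands with bottom-row=2; cleared 0 line(s) (total 0); column heights now [4 4 4 0 0], max=4
Drop 3: O rot2 at col 1 lands with bottom-row=4; cleared 0 line(s) (total 0); column heights now [4 6 6 0 0], max=6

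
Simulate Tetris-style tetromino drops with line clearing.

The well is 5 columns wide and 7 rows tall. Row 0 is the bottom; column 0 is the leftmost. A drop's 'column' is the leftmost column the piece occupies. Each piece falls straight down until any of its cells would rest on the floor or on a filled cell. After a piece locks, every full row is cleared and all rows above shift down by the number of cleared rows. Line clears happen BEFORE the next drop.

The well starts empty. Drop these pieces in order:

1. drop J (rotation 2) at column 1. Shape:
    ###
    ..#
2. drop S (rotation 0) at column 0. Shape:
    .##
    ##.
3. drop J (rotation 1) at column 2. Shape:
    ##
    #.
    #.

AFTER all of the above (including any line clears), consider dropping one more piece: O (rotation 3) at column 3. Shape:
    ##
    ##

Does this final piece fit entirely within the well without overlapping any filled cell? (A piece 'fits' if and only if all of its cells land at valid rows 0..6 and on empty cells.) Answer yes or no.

Answer: no

Derivation:
Drop 1: J rot2 at col 1 lands with bottom-row=0; cleared 0 line(s) (total 0); column heights now [0 2 2 2 0], max=2
Drop 2: S rot0 at col 0 lands with bottom-row=2; cleared 0 line(s) (total 0); column heights now [3 4 4 2 0], max=4
Drop 3: J rot1 at col 2 lands with bottom-row=4; cleared 0 line(s) (total 0); column heights now [3 4 7 7 0], max=7
Test piece O rot3 at col 3 (width 2): heights before test = [3 4 7 7 0]; fits = False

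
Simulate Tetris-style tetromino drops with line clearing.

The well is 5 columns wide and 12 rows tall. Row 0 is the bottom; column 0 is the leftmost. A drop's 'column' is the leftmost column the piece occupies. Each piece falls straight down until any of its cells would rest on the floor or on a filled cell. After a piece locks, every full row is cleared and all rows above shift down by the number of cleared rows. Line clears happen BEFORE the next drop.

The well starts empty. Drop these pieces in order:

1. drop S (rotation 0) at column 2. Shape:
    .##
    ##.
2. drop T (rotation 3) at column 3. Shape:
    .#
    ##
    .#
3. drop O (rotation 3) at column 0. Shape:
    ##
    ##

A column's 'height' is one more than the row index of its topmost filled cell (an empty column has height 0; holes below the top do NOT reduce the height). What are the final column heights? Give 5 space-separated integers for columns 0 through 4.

Drop 1: S rot0 at col 2 lands with bottom-row=0; cleared 0 line(s) (total 0); column heights now [0 0 1 2 2], max=2
Drop 2: T rot3 at col 3 lands with bottom-row=2; cleared 0 line(s) (total 0); column heights now [0 0 1 4 5], max=5
Drop 3: O rot3 at col 0 lands with bottom-row=0; cleared 0 line(s) (total 0); column heights now [2 2 1 4 5], max=5

Answer: 2 2 1 4 5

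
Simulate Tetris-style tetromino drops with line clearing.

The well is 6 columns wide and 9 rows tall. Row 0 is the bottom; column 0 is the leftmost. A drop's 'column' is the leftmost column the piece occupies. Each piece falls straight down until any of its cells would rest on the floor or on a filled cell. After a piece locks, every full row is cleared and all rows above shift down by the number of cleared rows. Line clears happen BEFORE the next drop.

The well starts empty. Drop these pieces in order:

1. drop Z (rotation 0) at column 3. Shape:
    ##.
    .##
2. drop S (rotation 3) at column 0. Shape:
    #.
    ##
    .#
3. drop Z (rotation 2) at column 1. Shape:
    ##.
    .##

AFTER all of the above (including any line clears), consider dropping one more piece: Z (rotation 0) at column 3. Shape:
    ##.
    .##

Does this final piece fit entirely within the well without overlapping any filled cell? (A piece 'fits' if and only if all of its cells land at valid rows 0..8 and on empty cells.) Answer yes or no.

Answer: yes

Derivation:
Drop 1: Z rot0 at col 3 lands with bottom-row=0; cleared 0 line(s) (total 0); column heights now [0 0 0 2 2 1], max=2
Drop 2: S rot3 at col 0 lands with bottom-row=0; cleared 0 line(s) (total 0); column heights now [3 2 0 2 2 1], max=3
Drop 3: Z rot2 at col 1 lands with bottom-row=2; cleared 0 line(s) (total 0); column heights now [3 4 4 3 2 1], max=4
Test piece Z rot0 at col 3 (width 3): heights before test = [3 4 4 3 2 1]; fits = True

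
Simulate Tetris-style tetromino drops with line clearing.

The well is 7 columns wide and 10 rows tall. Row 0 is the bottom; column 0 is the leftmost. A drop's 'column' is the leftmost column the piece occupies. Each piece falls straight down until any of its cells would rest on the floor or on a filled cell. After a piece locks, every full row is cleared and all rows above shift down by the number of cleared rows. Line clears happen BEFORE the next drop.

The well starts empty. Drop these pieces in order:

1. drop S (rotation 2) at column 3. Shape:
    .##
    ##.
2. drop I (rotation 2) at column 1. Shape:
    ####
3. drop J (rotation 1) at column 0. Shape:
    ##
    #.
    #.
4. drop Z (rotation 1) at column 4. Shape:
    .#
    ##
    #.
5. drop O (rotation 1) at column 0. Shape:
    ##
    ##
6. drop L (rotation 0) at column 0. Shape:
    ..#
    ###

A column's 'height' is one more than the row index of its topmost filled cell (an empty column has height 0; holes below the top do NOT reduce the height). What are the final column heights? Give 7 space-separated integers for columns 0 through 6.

Answer: 7 7 8 3 5 6 0

Derivation:
Drop 1: S rot2 at col 3 lands with bottom-row=0; cleared 0 line(s) (total 0); column heights now [0 0 0 1 2 2 0], max=2
Drop 2: I rot2 at col 1 lands with bottom-row=2; cleared 0 line(s) (total 0); column heights now [0 3 3 3 3 2 0], max=3
Drop 3: J rot1 at col 0 lands with bottom-row=1; cleared 0 line(s) (total 0); column heights now [4 4 3 3 3 2 0], max=4
Drop 4: Z rot1 at col 4 lands with bottom-row=3; cleared 0 line(s) (total 0); column heights now [4 4 3 3 5 6 0], max=6
Drop 5: O rot1 at col 0 lands with bottom-row=4; cleared 0 line(s) (total 0); column heights now [6 6 3 3 5 6 0], max=6
Drop 6: L rot0 at col 0 lands with bottom-row=6; cleared 0 line(s) (total 0); column heights now [7 7 8 3 5 6 0], max=8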